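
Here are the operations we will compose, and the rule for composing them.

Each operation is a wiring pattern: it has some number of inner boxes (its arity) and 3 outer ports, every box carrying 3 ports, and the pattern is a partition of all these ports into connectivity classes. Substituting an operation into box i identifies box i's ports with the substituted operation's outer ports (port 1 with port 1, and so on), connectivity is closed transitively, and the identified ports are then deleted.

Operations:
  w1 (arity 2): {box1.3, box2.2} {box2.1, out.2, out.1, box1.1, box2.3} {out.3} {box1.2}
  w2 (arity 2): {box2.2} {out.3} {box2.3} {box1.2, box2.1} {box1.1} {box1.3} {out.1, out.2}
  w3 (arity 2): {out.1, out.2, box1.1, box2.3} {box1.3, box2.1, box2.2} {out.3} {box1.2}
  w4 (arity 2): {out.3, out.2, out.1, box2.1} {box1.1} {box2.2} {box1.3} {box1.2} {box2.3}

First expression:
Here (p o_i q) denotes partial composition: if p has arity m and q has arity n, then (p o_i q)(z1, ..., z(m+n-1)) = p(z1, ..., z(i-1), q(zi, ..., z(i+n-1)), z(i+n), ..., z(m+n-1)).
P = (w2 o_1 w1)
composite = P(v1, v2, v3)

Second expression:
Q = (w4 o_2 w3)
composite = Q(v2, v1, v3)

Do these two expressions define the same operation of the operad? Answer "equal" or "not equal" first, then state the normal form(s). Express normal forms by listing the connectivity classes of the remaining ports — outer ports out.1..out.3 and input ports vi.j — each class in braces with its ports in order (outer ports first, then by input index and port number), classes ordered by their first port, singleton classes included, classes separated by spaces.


not equal; first: {out.1, out.2} {out.3} {v1.1, v2.1, v2.3, v3.1} {v1.2} {v1.3, v2.2} {v3.2} {v3.3}; second: {out.1, out.2, out.3, v1.1, v3.3} {v1.2} {v1.3, v3.1, v3.2} {v2.1} {v2.2} {v2.3}

Reducing the first expression gives {out.1, out.2} {out.3} {v1.1, v2.1, v2.3, v3.1} {v1.2} {v1.3, v2.2} {v3.2} {v3.3}
Reducing the second expression gives {out.1, out.2, out.3, v1.1, v3.3} {v1.2} {v1.3, v3.1, v3.2} {v2.1} {v2.2} {v2.3}
They disagree, so not equal.


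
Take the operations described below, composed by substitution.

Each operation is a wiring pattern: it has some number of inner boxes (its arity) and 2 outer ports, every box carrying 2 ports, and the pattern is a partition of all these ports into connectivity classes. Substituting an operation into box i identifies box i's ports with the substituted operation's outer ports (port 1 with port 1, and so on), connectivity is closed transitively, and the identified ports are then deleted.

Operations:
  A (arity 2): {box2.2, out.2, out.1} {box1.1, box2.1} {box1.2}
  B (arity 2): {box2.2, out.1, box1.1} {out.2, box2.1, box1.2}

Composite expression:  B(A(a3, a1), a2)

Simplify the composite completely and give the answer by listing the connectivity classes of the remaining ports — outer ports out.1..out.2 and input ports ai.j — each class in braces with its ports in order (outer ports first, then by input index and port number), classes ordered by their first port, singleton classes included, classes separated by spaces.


{out.1, out.2, a1.2, a2.1, a2.2} {a1.1, a3.1} {a3.2}

Reachability decides: close wires over B-identified ports.
after A, the pattern on (a3, a1) reads {out.1, out.2, a1.2} {a1.1, a3.1} {a3.2} (out.j = its outer ports)
after B, the pattern on (a3, a1, a2) reads {out.1, out.2, a1.2, a2.1, a2.2} {a1.1, a3.1} {a3.2} (out.j = its outer ports)


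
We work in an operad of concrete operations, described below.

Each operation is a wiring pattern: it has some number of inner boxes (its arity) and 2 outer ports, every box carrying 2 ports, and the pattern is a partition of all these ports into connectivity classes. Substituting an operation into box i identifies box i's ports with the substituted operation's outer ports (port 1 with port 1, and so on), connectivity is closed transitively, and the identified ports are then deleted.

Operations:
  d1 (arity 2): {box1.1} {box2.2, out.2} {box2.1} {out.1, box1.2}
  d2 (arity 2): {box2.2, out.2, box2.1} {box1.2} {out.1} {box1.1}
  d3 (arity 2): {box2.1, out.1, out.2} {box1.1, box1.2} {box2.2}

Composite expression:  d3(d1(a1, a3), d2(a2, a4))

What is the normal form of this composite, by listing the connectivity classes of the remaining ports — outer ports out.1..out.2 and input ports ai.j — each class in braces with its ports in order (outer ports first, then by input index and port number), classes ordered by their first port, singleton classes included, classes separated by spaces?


{out.1, out.2} {a1.1} {a1.2, a3.2} {a2.1} {a2.2} {a3.1} {a4.1, a4.2}

Connectivity passes through glued d3-boundaries; trace each wire chain.
d1 over (a1, a3) gives {out.1, a1.2} {out.2, a3.2} {a1.1} {a3.1}, out.j being that stage's outer ports
d2 over (a2, a4) gives {out.1} {out.2, a4.1, a4.2} {a2.1} {a2.2}, out.j being that stage's outer ports
d3 over (a1, a3, a2, a4) gives {out.1, out.2} {a1.1} {a1.2, a3.2} {a2.1} {a2.2} {a3.1} {a4.1, a4.2}, out.j being that stage's outer ports


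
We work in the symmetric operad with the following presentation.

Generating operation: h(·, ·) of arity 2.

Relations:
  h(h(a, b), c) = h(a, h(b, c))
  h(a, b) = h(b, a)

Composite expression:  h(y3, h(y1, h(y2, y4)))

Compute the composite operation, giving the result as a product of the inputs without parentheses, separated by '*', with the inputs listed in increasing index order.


y1 * y2 * y3 * y4


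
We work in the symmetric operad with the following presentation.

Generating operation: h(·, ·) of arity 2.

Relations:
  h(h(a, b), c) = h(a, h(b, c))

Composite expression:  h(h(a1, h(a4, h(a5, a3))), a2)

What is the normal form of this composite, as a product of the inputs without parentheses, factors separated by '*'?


a1 * a4 * a5 * a3 * a2


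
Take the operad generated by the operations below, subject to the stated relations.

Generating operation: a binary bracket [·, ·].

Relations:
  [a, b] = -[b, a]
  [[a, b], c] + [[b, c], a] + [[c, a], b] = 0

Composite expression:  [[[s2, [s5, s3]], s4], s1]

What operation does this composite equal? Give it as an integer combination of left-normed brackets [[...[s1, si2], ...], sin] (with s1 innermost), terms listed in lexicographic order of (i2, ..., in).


[[[[s1, s2], s3], s5], s4] - [[[[s1, s2], s5], s3], s4] - [[[[s1, s3], s5], s2], s4] - [[[[s1, s4], s2], s3], s5] + [[[[s1, s4], s2], s5], s3] + [[[[s1, s4], s3], s5], s2] - [[[[s1, s4], s5], s3], s2] + [[[[s1, s5], s3], s2], s4]


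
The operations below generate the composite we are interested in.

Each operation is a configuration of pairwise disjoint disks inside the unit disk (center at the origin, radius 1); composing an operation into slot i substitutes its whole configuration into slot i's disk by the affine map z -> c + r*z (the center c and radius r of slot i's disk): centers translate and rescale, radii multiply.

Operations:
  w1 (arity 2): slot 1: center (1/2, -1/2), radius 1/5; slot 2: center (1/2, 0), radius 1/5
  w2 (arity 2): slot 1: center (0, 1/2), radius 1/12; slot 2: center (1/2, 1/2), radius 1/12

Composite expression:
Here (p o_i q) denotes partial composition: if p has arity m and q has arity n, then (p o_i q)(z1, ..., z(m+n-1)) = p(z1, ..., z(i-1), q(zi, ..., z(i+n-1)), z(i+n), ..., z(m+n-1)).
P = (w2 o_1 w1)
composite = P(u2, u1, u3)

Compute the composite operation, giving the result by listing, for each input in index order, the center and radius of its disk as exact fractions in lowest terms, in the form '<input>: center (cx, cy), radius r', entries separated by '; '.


Only the slot chain above each u matters under w2; compose those maps.
u2: after 2 affine steps, its disk has center (1/24, 11/24), radius 1/60
u1: after 2 affine steps, its disk has center (1/24, 1/2), radius 1/60
u3: after 1 affine step, its disk has center (1/2, 1/2), radius 1/12

u1: center (1/24, 1/2), radius 1/60; u2: center (1/24, 11/24), radius 1/60; u3: center (1/2, 1/2), radius 1/12


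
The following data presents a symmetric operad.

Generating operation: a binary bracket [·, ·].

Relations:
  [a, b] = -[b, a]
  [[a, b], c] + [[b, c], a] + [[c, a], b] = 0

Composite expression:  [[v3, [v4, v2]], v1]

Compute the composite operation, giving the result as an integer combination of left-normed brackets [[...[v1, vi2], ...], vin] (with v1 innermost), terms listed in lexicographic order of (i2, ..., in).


A multilinear Lie element is pinned by v1-initial words (v1 innermost).
Composite bracket: [[v3, [v4, v2]], v1]
Applying ab - ba throughout gives 8 signed words (2^3 = 8).
Coefficients come from the v1-initial words:
  sign of v1v2v4v3 is -1, so it contributes -[[[v1, v2], v4], v3]
  sign of v1v3v2v4 is +1, so it contributes +[[[v1, v3], v2], v4]
  sign of v1v3v4v2 is -1, so it contributes -[[[v1, v3], v4], v2]
  sign of v1v4v2v3 is +1, so it contributes +[[[v1, v4], v2], v3]

-[[[v1, v2], v4], v3] + [[[v1, v3], v2], v4] - [[[v1, v3], v4], v2] + [[[v1, v4], v2], v3]


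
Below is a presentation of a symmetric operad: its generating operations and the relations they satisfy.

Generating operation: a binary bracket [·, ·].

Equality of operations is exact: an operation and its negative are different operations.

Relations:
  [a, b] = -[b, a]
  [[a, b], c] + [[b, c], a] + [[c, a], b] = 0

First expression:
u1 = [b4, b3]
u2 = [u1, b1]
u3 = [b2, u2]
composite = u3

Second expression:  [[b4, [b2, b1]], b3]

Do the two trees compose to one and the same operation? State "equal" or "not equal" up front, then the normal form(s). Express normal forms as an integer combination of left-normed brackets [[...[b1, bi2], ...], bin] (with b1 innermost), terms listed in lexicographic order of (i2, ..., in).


Normal form of the first expression: -[[[b1, b3], b4], b2] + [[[b1, b4], b3], b2]
Normal form of the second expression: [[[b1, b2], b4], b3]
No match — not equal.

not equal; the first gives -[[[b1, b3], b4], b2] + [[[b1, b4], b3], b2] and the second [[[b1, b2], b4], b3]


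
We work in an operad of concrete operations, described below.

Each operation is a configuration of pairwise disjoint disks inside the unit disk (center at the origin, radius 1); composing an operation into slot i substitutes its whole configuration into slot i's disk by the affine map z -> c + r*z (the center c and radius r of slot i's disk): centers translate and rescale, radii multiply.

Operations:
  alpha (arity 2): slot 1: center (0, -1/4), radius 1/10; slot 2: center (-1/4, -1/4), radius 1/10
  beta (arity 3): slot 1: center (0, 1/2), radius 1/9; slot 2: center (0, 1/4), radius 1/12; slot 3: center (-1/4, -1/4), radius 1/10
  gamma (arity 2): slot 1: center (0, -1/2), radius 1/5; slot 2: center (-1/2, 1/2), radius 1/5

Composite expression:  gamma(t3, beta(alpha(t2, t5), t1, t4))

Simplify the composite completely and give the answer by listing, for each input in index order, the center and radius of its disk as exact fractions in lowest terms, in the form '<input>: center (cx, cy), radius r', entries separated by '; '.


t1: center (-1/2, 11/20), radius 1/60; t2: center (-1/2, 107/180), radius 1/450; t3: center (0, -1/2), radius 1/5; t4: center (-11/20, 9/20), radius 1/50; t5: center (-91/180, 107/180), radius 1/450

Affine substitution under gamma: radii multiply and t-centers shift.
t3 passes through 1 substitution, ending at center (0, -1/2), radius 1/5
t2 passes through 3 substitutions, ending at center (-1/2, 107/180), radius 1/450
t5 passes through 3 substitutions, ending at center (-91/180, 107/180), radius 1/450
t1 passes through 2 substitutions, ending at center (-1/2, 11/20), radius 1/60
t4 passes through 2 substitutions, ending at center (-11/20, 9/20), radius 1/50


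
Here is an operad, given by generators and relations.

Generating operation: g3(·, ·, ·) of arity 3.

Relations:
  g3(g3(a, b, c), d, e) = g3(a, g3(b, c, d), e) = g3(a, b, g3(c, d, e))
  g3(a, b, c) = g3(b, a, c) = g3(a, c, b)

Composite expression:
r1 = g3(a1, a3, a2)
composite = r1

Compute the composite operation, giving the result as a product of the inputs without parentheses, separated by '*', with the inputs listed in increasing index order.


a1 * a2 * a3


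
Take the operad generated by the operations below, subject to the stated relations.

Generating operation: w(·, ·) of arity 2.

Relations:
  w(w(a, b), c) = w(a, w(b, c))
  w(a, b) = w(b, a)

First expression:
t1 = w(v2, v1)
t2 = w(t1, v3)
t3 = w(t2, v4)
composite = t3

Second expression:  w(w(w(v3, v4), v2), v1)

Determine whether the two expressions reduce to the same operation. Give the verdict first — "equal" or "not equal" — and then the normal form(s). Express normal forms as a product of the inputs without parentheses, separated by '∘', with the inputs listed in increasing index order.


equal; both compose to v1 ∘ v2 ∘ v3 ∘ v4

The first expression reduces to v1 ∘ v2 ∘ v3 ∘ v4
The second expression reduces to v1 ∘ v2 ∘ v3 ∘ v4
The normal forms match — equal.


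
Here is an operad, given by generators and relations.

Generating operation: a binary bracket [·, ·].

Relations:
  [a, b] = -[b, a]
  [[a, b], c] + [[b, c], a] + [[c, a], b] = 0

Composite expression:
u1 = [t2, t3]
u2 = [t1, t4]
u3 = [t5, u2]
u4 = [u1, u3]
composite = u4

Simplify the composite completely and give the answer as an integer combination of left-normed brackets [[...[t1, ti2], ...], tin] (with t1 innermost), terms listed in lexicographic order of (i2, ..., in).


[[[[t1, t4], t5], t2], t3] - [[[[t1, t4], t5], t3], t2]

Expand each bracket as ab - ba; the t1-initial words give the coefficients.
Composite bracket: [[t2, t3], [t5, [t1, t4]]]
Full expansion: 16 signed words from ab - ba (2^4 = 16).
Words beginning with t1 determine it all:
  t1t4t5t2t3 appears with sign +1, giving the term +[[[[t1, t4], t5], t2], t3]
  t1t4t5t3t2 appears with sign -1, giving the term -[[[[t1, t4], t5], t3], t2]


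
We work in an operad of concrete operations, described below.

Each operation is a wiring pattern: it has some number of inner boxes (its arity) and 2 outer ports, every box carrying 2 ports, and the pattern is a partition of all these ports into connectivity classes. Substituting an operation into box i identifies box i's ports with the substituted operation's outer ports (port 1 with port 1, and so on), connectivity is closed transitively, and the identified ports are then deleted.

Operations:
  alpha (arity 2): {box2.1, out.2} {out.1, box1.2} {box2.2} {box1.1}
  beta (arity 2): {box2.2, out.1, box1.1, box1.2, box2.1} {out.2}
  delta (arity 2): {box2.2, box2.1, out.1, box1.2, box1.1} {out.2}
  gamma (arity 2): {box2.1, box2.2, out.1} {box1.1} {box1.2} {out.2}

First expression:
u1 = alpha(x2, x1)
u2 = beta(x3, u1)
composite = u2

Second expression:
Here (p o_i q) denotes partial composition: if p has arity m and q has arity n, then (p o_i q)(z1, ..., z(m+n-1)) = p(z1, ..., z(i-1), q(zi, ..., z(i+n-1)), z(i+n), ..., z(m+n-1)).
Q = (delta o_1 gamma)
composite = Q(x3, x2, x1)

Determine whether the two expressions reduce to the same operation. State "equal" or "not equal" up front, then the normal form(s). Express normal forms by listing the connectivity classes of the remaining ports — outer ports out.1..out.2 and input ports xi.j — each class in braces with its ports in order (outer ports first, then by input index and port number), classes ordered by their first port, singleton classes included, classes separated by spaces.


not equal: they reduce to {out.1, x1.1, x2.2, x3.1, x3.2} {out.2} {x1.2} {x2.1} and {out.1, x1.1, x1.2, x2.1, x2.2} {out.2} {x3.1} {x3.2}

The first composite normalizes to {out.1, x1.1, x2.2, x3.1, x3.2} {out.2} {x1.2} {x2.1}
The second composite normalizes to {out.1, x1.1, x1.2, x2.1, x2.2} {out.2} {x3.1} {x3.2}
No match — not equal.


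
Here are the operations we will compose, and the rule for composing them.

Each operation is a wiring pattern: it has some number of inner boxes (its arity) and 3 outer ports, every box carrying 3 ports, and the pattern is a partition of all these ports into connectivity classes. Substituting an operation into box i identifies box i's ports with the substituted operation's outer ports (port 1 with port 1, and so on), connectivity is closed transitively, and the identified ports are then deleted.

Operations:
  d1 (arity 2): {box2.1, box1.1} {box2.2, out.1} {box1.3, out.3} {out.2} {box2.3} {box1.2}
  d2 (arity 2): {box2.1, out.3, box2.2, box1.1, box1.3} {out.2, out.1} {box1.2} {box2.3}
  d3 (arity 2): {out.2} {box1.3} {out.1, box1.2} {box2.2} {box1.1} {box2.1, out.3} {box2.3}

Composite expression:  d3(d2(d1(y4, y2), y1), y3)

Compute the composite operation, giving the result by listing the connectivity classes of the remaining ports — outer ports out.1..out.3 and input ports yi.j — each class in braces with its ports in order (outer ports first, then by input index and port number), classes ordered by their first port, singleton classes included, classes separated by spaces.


{out.1} {out.2} {out.3, y3.1} {y1.1, y1.2, y2.2, y4.3} {y1.3} {y2.1, y4.1} {y2.3} {y3.2} {y3.3} {y4.2}

Connectivity passes through glued d3-boundaries; trace each wire chain.
the subtree at d1 composes to {out.1, y2.2} {out.2} {out.3, y4.3} {y2.1, y4.1} {y2.3} {y4.2} on (y4, y2); out.j = own outer ports
the subtree at d2 composes to {out.1, out.2} {out.3, y1.1, y1.2, y2.2, y4.3} {y1.3} {y2.1, y4.1} {y2.3} {y4.2} on (y4, y2, y1); out.j = own outer ports
the subtree at d3 composes to {out.1} {out.2} {out.3, y3.1} {y1.1, y1.2, y2.2, y4.3} {y1.3} {y2.1, y4.1} {y2.3} {y3.2} {y3.3} {y4.2} on (y4, y2, y1, y3); out.j = own outer ports


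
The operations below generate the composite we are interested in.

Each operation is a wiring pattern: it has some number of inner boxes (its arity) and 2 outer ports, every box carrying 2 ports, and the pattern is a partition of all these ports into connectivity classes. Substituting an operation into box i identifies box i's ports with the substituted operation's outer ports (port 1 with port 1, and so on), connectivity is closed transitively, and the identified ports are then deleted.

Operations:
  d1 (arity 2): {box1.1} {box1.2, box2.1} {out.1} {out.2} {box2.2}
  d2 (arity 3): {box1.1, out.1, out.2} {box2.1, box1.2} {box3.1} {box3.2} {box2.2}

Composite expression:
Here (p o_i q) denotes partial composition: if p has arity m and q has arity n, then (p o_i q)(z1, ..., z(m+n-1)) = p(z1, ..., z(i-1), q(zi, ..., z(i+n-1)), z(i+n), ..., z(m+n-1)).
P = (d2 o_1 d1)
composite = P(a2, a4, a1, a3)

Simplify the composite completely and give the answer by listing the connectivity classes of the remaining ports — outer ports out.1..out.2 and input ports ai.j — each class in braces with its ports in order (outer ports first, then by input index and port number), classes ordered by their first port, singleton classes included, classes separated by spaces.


{out.1, out.2} {a1.1} {a1.2} {a2.1} {a2.2, a4.1} {a3.1} {a3.2} {a4.2}


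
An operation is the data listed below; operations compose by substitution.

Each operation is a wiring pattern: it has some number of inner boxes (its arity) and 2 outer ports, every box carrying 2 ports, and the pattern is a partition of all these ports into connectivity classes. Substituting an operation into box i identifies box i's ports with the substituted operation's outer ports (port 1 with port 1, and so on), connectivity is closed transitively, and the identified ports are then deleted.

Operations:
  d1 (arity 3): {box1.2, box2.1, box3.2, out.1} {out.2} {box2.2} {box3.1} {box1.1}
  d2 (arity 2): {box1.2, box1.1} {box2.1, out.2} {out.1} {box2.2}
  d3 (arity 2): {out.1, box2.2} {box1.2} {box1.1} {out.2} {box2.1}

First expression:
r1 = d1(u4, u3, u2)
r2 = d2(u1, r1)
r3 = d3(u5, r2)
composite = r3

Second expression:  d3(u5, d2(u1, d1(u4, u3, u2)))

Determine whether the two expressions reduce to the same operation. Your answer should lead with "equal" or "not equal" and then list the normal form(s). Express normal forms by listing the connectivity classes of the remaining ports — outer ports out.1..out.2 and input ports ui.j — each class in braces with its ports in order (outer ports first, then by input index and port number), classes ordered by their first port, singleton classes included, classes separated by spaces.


equal; both compose to {out.1, u2.2, u3.1, u4.2} {out.2} {u1.1, u1.2} {u2.1} {u3.2} {u4.1} {u5.1} {u5.2}

Normal form of the first expression: {out.1, u2.2, u3.1, u4.2} {out.2} {u1.1, u1.2} {u2.1} {u3.2} {u4.1} {u5.1} {u5.2}
Normal form of the second expression: {out.1, u2.2, u3.1, u4.2} {out.2} {u1.1, u1.2} {u2.1} {u3.2} {u4.1} {u5.1} {u5.2}
The forms coincide; equal.


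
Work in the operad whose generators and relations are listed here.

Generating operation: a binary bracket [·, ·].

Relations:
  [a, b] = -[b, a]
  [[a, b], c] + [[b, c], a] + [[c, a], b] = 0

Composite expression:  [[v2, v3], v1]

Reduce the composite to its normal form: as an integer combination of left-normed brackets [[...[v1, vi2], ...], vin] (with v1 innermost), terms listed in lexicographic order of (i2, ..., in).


-[[v1, v2], v3] + [[v1, v3], v2]


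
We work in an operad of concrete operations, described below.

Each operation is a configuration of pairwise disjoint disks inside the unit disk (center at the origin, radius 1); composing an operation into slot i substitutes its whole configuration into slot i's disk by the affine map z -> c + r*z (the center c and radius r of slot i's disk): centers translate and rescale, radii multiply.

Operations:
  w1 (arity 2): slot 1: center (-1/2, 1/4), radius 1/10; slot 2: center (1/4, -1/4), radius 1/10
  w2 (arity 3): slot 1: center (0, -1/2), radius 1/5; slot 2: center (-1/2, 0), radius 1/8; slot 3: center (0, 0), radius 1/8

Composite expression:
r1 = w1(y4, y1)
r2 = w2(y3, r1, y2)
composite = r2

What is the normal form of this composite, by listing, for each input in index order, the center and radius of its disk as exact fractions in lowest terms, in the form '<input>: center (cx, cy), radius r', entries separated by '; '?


y1: center (-15/32, -1/32), radius 1/80; y2: center (0, 0), radius 1/8; y3: center (0, -1/2), radius 1/5; y4: center (-9/16, 1/32), radius 1/80

Each y-disk chains the slot maps above it in w2; radii multiply.
input y3: composing its 1 substitution step yields center (0, -1/2), radius 1/5
input y4: composing its 2 substitution steps yields center (-9/16, 1/32), radius 1/80
input y1: composing its 2 substitution steps yields center (-15/32, -1/32), radius 1/80
input y2: composing its 1 substitution step yields center (0, 0), radius 1/8


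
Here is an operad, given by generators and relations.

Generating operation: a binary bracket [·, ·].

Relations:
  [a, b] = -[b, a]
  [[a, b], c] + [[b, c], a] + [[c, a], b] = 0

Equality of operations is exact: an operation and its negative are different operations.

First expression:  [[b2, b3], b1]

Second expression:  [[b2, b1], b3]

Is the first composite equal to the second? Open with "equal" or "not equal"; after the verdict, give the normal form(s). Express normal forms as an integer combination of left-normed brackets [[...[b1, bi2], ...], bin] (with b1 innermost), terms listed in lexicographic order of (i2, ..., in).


In normal form, the first expression is -[[b1, b2], b3] + [[b1, b3], b2]
In normal form, the second expression is -[[b1, b2], b3]
They disagree, so not equal.

not equal; first: -[[b1, b2], b3] + [[b1, b3], b2]; second: -[[b1, b2], b3]


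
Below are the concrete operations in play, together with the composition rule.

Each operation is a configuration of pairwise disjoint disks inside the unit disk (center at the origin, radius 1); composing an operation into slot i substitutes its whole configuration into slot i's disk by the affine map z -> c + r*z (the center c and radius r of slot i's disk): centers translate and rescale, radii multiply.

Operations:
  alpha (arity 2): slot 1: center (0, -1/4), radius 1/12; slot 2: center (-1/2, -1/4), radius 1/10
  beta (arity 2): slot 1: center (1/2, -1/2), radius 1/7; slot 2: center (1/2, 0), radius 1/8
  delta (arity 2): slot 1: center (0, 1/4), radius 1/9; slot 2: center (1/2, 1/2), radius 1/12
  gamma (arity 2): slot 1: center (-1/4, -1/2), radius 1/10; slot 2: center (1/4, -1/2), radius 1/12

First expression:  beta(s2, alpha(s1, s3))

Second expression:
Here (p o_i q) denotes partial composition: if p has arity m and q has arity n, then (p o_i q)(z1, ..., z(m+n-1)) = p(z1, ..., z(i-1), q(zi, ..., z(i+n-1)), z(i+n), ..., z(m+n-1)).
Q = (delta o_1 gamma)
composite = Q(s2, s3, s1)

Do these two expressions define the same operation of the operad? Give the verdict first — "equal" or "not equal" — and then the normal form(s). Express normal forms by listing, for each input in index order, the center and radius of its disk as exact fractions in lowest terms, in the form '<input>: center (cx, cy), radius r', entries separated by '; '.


In normal form, the first expression is s1: center (1/2, -1/32), radius 1/96; s2: center (1/2, -1/2), radius 1/7; s3: center (7/16, -1/32), radius 1/80
In normal form, the second expression is s1: center (1/2, 1/2), radius 1/12; s2: center (-1/36, 7/36), radius 1/90; s3: center (1/36, 7/36), radius 1/108
Distinct normal forms: not equal.

not equal — first s1: center (1/2, -1/32), radius 1/96; s2: center (1/2, -1/2), radius 1/7; s3: center (7/16, -1/32), radius 1/80, second s1: center (1/2, 1/2), radius 1/12; s2: center (-1/36, 7/36), radius 1/90; s3: center (1/36, 7/36), radius 1/108


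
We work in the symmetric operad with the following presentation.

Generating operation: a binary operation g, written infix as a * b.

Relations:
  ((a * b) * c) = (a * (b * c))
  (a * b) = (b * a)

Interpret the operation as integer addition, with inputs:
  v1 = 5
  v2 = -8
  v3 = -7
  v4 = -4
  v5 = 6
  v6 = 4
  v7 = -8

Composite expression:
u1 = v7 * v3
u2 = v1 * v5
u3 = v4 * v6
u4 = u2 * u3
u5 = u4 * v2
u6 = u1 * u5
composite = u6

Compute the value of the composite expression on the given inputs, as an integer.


(v7 * v3) = -15
(v1 * v5) = 11
(v4 * v6) = 0
((v1 * v5) * (v4 * v6)) = 11
(((v1 * v5) * (v4 * v6)) * v2) = 3
((v7 * v3) * (((v1 * v5) * (v4 * v6)) * v2)) = -12

-12


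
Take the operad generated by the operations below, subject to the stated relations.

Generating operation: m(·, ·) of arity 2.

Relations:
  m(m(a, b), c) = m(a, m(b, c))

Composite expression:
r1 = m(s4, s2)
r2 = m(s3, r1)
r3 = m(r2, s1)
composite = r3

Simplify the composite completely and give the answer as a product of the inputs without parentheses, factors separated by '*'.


Associativity of m dissolves the nesting; only the s-input order survives.
m(s4, s2) spells out as s4 * s2
m(s3, m(s4, s2)) spells out as s3 * s4 * s2
m(m(s3, m(s4, s2)), s1) spells out as s3 * s4 * s2 * s1

s3 * s4 * s2 * s1


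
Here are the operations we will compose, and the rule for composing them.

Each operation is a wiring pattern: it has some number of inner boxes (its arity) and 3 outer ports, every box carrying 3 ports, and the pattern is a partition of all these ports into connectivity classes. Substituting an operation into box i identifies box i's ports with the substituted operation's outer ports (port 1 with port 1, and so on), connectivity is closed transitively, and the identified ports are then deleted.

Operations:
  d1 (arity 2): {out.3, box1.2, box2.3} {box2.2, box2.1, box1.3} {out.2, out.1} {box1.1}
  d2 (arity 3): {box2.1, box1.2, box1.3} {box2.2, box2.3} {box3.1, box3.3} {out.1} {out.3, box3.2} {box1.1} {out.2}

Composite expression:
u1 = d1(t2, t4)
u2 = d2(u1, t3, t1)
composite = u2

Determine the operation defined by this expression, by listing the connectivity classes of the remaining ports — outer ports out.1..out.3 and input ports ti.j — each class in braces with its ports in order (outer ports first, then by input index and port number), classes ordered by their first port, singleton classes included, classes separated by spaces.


{out.1} {out.2} {out.3, t1.2} {t1.1, t1.3} {t2.1} {t2.2, t3.1, t4.3} {t2.3, t4.1, t4.2} {t3.2, t3.3}


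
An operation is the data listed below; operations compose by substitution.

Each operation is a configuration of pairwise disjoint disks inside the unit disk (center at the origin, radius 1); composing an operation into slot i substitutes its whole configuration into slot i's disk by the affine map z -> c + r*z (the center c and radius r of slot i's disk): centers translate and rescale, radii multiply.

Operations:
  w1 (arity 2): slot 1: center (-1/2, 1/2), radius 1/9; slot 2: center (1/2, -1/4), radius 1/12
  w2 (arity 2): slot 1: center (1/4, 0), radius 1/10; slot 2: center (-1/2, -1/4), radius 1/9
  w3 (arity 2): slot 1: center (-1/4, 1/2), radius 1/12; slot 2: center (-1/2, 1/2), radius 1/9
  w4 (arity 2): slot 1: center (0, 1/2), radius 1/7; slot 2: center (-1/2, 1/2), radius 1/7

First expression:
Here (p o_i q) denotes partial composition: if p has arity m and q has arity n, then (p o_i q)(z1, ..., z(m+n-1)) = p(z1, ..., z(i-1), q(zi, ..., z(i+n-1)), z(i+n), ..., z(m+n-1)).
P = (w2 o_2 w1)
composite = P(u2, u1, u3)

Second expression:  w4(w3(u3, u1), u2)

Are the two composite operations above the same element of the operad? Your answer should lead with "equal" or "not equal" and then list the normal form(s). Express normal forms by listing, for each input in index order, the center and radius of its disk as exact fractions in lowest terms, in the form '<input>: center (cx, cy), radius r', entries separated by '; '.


not equal; the first gives u1: center (-5/9, -7/36), radius 1/81; u2: center (1/4, 0), radius 1/10; u3: center (-4/9, -5/18), radius 1/108 and the second u1: center (-1/14, 4/7), radius 1/63; u2: center (-1/2, 1/2), radius 1/7; u3: center (-1/28, 4/7), radius 1/84

The first expression reduces to u1: center (-5/9, -7/36), radius 1/81; u2: center (1/4, 0), radius 1/10; u3: center (-4/9, -5/18), radius 1/108
The second expression reduces to u1: center (-1/14, 4/7), radius 1/63; u2: center (-1/2, 1/2), radius 1/7; u3: center (-1/28, 4/7), radius 1/84
No match — not equal.


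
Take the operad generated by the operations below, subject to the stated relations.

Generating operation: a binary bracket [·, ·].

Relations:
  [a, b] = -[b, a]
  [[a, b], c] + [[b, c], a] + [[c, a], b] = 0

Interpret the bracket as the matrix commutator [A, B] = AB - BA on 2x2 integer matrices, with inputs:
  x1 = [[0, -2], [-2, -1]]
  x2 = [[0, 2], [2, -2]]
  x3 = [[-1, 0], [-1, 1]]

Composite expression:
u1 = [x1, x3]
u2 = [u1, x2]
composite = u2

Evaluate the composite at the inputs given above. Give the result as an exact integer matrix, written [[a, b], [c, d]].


[[-18, 16], [2, 18]]

[x1, x3] = [[2, -4], [5, -2]]
[[x1, x3], x2] = [[-18, 16], [2, 18]]


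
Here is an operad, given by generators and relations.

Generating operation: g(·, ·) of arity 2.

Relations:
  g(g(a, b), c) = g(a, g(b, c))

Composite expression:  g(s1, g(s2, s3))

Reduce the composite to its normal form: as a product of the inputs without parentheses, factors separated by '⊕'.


The g-tree's shape is irrelevant; the s-reading-order decides.
g(s2, s3) linearizes to s2 ⊕ s3
g(s1, g(s2, s3)) linearizes to s1 ⊕ s2 ⊕ s3

s1 ⊕ s2 ⊕ s3


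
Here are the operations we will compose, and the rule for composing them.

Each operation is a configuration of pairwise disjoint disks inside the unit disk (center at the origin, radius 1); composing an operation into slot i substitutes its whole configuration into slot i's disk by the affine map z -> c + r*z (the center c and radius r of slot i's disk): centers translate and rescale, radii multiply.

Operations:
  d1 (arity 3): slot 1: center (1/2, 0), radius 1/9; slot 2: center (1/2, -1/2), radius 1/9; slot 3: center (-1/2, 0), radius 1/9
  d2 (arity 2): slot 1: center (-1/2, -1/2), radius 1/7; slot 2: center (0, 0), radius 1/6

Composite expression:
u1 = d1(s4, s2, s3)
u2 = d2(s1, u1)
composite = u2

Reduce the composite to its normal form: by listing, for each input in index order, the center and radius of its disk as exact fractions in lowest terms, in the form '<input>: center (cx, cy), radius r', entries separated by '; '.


s1: center (-1/2, -1/2), radius 1/7; s2: center (1/12, -1/12), radius 1/54; s3: center (-1/12, 0), radius 1/54; s4: center (1/12, 0), radius 1/54

Each s-disk chains the slot maps above it in d2; radii multiply.
input s1: applying the 1 nested substitution gives center (-1/2, -1/2), radius 1/7
input s4: applying the 2 nested substitutions gives center (1/12, 0), radius 1/54
input s2: applying the 2 nested substitutions gives center (1/12, -1/12), radius 1/54
input s3: applying the 2 nested substitutions gives center (-1/12, 0), radius 1/54


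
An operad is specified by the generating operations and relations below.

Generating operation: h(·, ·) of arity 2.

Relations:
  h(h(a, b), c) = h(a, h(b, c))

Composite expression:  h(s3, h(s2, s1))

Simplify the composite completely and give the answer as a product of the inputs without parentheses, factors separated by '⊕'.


s3 ⊕ s2 ⊕ s1

The h-tree's shape is irrelevant; the s-reading-order decides.
h(s2, s1) linearizes to s2 ⊕ s1
h(s3, h(s2, s1)) linearizes to s3 ⊕ s2 ⊕ s1


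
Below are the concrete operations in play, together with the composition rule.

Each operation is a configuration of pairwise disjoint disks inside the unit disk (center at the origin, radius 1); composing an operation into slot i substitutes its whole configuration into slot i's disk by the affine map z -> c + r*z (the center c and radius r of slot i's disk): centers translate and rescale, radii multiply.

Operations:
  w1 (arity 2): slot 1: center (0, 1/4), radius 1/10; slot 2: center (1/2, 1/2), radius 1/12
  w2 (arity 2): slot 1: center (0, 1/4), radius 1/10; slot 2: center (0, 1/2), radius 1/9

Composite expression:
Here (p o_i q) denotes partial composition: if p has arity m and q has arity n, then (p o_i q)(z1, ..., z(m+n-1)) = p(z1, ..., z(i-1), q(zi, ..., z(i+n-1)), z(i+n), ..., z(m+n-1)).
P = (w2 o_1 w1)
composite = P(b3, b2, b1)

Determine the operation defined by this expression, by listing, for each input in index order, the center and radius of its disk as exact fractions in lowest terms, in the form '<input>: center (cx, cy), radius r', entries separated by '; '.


b1: center (0, 1/2), radius 1/9; b2: center (1/20, 3/10), radius 1/120; b3: center (0, 11/40), radius 1/100


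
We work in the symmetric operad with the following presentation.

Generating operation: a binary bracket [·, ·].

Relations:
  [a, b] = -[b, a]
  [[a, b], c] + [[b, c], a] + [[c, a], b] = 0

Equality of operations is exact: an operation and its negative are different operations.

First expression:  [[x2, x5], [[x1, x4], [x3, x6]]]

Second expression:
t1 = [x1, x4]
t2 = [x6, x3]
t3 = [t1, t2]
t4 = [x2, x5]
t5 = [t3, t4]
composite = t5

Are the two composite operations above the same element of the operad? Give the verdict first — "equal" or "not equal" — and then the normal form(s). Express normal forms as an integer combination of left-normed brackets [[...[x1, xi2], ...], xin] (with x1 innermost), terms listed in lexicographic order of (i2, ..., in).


equal: each reduces to -[[[[[x1, x4], x3], x6], x2], x5] + [[[[[x1, x4], x3], x6], x5], x2] + [[[[[x1, x4], x6], x3], x2], x5] - [[[[[x1, x4], x6], x3], x5], x2]

The first composite normalizes to -[[[[[x1, x4], x3], x6], x2], x5] + [[[[[x1, x4], x3], x6], x5], x2] + [[[[[x1, x4], x6], x3], x2], x5] - [[[[[x1, x4], x6], x3], x5], x2]
The second composite normalizes to -[[[[[x1, x4], x3], x6], x2], x5] + [[[[[x1, x4], x3], x6], x5], x2] + [[[[[x1, x4], x6], x3], x2], x5] - [[[[[x1, x4], x6], x3], x5], x2]
One common form — equal.


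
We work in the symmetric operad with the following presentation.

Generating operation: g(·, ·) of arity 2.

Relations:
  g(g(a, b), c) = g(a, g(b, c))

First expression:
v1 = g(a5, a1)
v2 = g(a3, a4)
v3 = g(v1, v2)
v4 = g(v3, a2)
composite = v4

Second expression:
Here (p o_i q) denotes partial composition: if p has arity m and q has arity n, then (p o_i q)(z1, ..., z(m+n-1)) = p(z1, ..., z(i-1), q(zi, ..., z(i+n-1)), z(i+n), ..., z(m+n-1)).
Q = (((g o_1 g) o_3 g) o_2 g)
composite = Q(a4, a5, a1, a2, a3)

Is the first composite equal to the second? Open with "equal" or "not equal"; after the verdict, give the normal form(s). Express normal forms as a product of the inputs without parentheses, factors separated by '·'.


The first expression reduces to a5 · a1 · a3 · a4 · a2
The second expression reduces to a4 · a5 · a1 · a2 · a3
The forms do not match — not equal.

not equal: they reduce to a5 · a1 · a3 · a4 · a2 and a4 · a5 · a1 · a2 · a3


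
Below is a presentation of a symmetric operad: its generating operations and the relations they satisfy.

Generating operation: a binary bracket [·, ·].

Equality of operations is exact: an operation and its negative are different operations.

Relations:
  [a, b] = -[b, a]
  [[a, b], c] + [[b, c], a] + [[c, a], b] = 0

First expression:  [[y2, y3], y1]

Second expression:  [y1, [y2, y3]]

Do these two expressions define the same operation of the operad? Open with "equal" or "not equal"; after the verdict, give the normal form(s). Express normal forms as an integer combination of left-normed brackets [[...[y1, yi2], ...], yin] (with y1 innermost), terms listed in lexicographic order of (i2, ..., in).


not equal: they reduce to -[[y1, y2], y3] + [[y1, y3], y2] and [[y1, y2], y3] - [[y1, y3], y2]

Normal form of the first expression: -[[y1, y2], y3] + [[y1, y3], y2]
Normal form of the second expression: [[y1, y2], y3] - [[y1, y3], y2]
Different reductions; not equal.


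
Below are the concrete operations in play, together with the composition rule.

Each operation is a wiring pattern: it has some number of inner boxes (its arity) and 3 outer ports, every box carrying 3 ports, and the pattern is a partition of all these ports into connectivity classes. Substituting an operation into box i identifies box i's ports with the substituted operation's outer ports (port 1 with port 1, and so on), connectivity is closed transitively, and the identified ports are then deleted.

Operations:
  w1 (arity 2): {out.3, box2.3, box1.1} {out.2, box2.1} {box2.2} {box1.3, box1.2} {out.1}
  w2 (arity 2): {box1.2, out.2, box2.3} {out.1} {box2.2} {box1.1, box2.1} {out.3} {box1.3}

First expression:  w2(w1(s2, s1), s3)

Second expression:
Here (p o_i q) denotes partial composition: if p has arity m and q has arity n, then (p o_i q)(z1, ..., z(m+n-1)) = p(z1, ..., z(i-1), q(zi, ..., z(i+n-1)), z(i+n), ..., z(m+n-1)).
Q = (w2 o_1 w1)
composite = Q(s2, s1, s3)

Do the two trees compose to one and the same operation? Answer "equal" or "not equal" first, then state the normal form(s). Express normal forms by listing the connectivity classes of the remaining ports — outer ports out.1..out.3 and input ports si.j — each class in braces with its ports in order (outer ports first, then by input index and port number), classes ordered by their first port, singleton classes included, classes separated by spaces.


equal; both compose to {out.1} {out.2, s1.1, s3.3} {out.3} {s1.2} {s1.3, s2.1} {s2.2, s2.3} {s3.1} {s3.2}


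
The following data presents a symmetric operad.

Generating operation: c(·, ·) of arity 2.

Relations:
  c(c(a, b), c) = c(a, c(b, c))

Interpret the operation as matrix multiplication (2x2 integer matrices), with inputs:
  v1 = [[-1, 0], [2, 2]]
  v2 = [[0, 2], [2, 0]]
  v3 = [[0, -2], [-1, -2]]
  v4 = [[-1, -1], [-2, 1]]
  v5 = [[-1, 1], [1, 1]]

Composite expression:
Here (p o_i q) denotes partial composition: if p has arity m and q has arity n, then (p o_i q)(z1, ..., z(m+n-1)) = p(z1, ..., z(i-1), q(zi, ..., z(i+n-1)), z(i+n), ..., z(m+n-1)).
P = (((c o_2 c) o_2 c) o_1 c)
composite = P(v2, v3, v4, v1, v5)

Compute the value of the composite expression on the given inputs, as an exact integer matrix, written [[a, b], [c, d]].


c(v2, v3) = [[-2, -4], [0, -4]]
c(v4, v1) = [[-1, -2], [4, 2]]
c(c(v4, v1), v5) = [[-1, -3], [-2, 6]]
c(c(v2, v3), c(c(v4, v1), v5)) = [[10, -18], [8, -24]]

[[10, -18], [8, -24]]


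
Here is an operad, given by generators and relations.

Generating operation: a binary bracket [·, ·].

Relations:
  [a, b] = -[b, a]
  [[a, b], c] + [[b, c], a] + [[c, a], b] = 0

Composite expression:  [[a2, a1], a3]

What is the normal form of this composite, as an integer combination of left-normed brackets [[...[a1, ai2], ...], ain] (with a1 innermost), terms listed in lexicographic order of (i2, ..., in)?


-[[a1, a2], a3]
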